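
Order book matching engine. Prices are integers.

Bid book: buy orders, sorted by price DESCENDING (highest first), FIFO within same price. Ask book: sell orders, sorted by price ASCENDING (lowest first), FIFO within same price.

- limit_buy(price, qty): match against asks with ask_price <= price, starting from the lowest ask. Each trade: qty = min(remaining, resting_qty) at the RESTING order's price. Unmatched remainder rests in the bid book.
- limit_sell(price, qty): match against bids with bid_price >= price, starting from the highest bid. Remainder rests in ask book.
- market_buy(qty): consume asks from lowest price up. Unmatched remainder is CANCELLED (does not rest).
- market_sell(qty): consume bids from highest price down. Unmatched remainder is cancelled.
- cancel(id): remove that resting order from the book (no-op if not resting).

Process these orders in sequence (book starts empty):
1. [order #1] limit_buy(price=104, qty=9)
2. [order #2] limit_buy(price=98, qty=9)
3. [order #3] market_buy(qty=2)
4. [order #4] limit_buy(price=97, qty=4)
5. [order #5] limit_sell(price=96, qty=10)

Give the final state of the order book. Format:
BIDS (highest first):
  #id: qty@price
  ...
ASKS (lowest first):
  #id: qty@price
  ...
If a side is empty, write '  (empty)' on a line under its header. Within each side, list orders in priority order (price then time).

Answer: BIDS (highest first):
  #2: 8@98
  #4: 4@97
ASKS (lowest first):
  (empty)

Derivation:
After op 1 [order #1] limit_buy(price=104, qty=9): fills=none; bids=[#1:9@104] asks=[-]
After op 2 [order #2] limit_buy(price=98, qty=9): fills=none; bids=[#1:9@104 #2:9@98] asks=[-]
After op 3 [order #3] market_buy(qty=2): fills=none; bids=[#1:9@104 #2:9@98] asks=[-]
After op 4 [order #4] limit_buy(price=97, qty=4): fills=none; bids=[#1:9@104 #2:9@98 #4:4@97] asks=[-]
After op 5 [order #5] limit_sell(price=96, qty=10): fills=#1x#5:9@104 #2x#5:1@98; bids=[#2:8@98 #4:4@97] asks=[-]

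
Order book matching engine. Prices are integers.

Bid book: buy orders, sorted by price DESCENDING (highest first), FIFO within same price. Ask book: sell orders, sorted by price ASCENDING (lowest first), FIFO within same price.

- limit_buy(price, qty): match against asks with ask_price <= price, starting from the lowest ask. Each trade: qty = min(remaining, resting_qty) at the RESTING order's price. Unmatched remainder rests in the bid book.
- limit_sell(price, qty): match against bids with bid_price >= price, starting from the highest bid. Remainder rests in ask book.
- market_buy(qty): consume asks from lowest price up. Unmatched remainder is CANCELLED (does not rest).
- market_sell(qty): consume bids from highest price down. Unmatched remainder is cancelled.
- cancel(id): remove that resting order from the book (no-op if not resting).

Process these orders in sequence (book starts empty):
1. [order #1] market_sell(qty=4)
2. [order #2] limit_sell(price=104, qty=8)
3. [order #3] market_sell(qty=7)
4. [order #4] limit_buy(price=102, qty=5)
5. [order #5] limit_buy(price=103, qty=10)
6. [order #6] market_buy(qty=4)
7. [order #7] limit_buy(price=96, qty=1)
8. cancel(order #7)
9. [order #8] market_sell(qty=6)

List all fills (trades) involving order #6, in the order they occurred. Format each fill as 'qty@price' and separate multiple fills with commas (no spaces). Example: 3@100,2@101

After op 1 [order #1] market_sell(qty=4): fills=none; bids=[-] asks=[-]
After op 2 [order #2] limit_sell(price=104, qty=8): fills=none; bids=[-] asks=[#2:8@104]
After op 3 [order #3] market_sell(qty=7): fills=none; bids=[-] asks=[#2:8@104]
After op 4 [order #4] limit_buy(price=102, qty=5): fills=none; bids=[#4:5@102] asks=[#2:8@104]
After op 5 [order #5] limit_buy(price=103, qty=10): fills=none; bids=[#5:10@103 #4:5@102] asks=[#2:8@104]
After op 6 [order #6] market_buy(qty=4): fills=#6x#2:4@104; bids=[#5:10@103 #4:5@102] asks=[#2:4@104]
After op 7 [order #7] limit_buy(price=96, qty=1): fills=none; bids=[#5:10@103 #4:5@102 #7:1@96] asks=[#2:4@104]
After op 8 cancel(order #7): fills=none; bids=[#5:10@103 #4:5@102] asks=[#2:4@104]
After op 9 [order #8] market_sell(qty=6): fills=#5x#8:6@103; bids=[#5:4@103 #4:5@102] asks=[#2:4@104]

Answer: 4@104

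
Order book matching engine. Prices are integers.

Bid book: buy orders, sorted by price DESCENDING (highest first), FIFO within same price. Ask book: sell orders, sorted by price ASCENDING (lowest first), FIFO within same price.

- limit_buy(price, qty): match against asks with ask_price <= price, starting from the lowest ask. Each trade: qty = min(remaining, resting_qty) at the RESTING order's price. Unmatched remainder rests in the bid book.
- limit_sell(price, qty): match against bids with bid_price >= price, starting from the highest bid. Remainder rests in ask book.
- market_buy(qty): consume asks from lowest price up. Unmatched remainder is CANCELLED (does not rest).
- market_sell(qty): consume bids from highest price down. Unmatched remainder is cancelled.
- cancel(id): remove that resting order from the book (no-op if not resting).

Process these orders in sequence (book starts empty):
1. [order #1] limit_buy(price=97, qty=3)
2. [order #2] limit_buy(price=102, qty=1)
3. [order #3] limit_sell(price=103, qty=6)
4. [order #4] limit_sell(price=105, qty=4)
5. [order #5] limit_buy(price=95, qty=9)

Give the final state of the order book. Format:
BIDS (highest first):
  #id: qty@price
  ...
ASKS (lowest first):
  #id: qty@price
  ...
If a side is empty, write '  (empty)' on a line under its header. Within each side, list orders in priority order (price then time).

Answer: BIDS (highest first):
  #2: 1@102
  #1: 3@97
  #5: 9@95
ASKS (lowest first):
  #3: 6@103
  #4: 4@105

Derivation:
After op 1 [order #1] limit_buy(price=97, qty=3): fills=none; bids=[#1:3@97] asks=[-]
After op 2 [order #2] limit_buy(price=102, qty=1): fills=none; bids=[#2:1@102 #1:3@97] asks=[-]
After op 3 [order #3] limit_sell(price=103, qty=6): fills=none; bids=[#2:1@102 #1:3@97] asks=[#3:6@103]
After op 4 [order #4] limit_sell(price=105, qty=4): fills=none; bids=[#2:1@102 #1:3@97] asks=[#3:6@103 #4:4@105]
After op 5 [order #5] limit_buy(price=95, qty=9): fills=none; bids=[#2:1@102 #1:3@97 #5:9@95] asks=[#3:6@103 #4:4@105]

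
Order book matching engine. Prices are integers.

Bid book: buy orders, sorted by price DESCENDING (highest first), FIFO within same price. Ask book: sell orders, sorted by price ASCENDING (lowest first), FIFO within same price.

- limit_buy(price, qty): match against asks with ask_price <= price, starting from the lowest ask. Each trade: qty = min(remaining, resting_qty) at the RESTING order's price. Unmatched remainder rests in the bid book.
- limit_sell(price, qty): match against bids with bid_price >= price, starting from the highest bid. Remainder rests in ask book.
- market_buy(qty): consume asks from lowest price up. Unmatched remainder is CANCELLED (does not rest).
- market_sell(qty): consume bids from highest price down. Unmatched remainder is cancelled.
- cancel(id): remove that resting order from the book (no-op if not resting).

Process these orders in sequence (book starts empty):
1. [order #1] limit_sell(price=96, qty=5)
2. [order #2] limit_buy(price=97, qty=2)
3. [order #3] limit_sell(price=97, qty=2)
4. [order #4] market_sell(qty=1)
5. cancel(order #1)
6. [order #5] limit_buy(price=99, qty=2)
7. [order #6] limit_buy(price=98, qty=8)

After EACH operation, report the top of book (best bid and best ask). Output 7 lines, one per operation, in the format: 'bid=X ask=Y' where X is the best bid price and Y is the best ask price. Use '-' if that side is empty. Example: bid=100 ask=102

Answer: bid=- ask=96
bid=- ask=96
bid=- ask=96
bid=- ask=96
bid=- ask=97
bid=- ask=-
bid=98 ask=-

Derivation:
After op 1 [order #1] limit_sell(price=96, qty=5): fills=none; bids=[-] asks=[#1:5@96]
After op 2 [order #2] limit_buy(price=97, qty=2): fills=#2x#1:2@96; bids=[-] asks=[#1:3@96]
After op 3 [order #3] limit_sell(price=97, qty=2): fills=none; bids=[-] asks=[#1:3@96 #3:2@97]
After op 4 [order #4] market_sell(qty=1): fills=none; bids=[-] asks=[#1:3@96 #3:2@97]
After op 5 cancel(order #1): fills=none; bids=[-] asks=[#3:2@97]
After op 6 [order #5] limit_buy(price=99, qty=2): fills=#5x#3:2@97; bids=[-] asks=[-]
After op 7 [order #6] limit_buy(price=98, qty=8): fills=none; bids=[#6:8@98] asks=[-]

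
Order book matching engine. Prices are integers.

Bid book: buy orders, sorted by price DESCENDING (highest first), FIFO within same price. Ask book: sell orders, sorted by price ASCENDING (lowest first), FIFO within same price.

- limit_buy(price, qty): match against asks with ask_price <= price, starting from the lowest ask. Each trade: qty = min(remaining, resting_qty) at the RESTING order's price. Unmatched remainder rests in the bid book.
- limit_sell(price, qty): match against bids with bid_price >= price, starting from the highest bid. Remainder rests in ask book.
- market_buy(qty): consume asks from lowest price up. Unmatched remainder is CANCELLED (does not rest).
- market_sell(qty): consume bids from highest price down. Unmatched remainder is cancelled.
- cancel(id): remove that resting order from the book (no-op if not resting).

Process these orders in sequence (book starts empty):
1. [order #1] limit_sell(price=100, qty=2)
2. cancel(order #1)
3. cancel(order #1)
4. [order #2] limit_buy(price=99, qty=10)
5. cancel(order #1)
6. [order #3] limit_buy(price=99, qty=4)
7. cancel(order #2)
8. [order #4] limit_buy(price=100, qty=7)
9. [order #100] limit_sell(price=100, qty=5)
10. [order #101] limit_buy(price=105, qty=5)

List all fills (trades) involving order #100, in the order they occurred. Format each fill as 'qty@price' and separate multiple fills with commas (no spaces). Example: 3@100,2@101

After op 1 [order #1] limit_sell(price=100, qty=2): fills=none; bids=[-] asks=[#1:2@100]
After op 2 cancel(order #1): fills=none; bids=[-] asks=[-]
After op 3 cancel(order #1): fills=none; bids=[-] asks=[-]
After op 4 [order #2] limit_buy(price=99, qty=10): fills=none; bids=[#2:10@99] asks=[-]
After op 5 cancel(order #1): fills=none; bids=[#2:10@99] asks=[-]
After op 6 [order #3] limit_buy(price=99, qty=4): fills=none; bids=[#2:10@99 #3:4@99] asks=[-]
After op 7 cancel(order #2): fills=none; bids=[#3:4@99] asks=[-]
After op 8 [order #4] limit_buy(price=100, qty=7): fills=none; bids=[#4:7@100 #3:4@99] asks=[-]
After op 9 [order #100] limit_sell(price=100, qty=5): fills=#4x#100:5@100; bids=[#4:2@100 #3:4@99] asks=[-]
After op 10 [order #101] limit_buy(price=105, qty=5): fills=none; bids=[#101:5@105 #4:2@100 #3:4@99] asks=[-]

Answer: 5@100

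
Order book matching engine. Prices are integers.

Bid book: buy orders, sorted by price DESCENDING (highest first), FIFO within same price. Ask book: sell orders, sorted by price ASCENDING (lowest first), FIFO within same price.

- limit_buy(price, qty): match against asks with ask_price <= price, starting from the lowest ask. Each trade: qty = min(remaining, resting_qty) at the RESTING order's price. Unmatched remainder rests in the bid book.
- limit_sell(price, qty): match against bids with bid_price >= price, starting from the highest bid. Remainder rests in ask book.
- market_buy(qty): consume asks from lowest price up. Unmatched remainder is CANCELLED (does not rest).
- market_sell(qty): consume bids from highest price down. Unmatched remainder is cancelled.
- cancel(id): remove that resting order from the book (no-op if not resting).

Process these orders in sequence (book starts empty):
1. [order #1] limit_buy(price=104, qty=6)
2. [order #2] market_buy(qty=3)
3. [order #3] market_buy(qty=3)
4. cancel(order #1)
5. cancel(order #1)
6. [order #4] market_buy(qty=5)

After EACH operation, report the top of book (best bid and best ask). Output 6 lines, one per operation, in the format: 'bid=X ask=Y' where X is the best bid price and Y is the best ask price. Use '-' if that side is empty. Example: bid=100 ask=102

Answer: bid=104 ask=-
bid=104 ask=-
bid=104 ask=-
bid=- ask=-
bid=- ask=-
bid=- ask=-

Derivation:
After op 1 [order #1] limit_buy(price=104, qty=6): fills=none; bids=[#1:6@104] asks=[-]
After op 2 [order #2] market_buy(qty=3): fills=none; bids=[#1:6@104] asks=[-]
After op 3 [order #3] market_buy(qty=3): fills=none; bids=[#1:6@104] asks=[-]
After op 4 cancel(order #1): fills=none; bids=[-] asks=[-]
After op 5 cancel(order #1): fills=none; bids=[-] asks=[-]
After op 6 [order #4] market_buy(qty=5): fills=none; bids=[-] asks=[-]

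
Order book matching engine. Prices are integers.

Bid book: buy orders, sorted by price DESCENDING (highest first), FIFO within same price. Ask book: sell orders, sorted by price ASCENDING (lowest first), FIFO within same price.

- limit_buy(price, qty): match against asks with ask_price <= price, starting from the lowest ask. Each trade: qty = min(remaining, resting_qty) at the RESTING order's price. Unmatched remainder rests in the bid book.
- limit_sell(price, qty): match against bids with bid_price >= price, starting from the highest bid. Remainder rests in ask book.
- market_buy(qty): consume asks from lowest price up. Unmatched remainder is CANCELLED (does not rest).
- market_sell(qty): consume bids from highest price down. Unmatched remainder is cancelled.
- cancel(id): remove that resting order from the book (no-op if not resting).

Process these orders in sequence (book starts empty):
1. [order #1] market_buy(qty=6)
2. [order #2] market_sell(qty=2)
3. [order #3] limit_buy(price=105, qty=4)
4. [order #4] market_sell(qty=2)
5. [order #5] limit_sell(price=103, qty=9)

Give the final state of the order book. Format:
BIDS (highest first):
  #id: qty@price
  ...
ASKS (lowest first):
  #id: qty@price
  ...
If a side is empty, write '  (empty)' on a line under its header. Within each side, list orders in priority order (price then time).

Answer: BIDS (highest first):
  (empty)
ASKS (lowest first):
  #5: 7@103

Derivation:
After op 1 [order #1] market_buy(qty=6): fills=none; bids=[-] asks=[-]
After op 2 [order #2] market_sell(qty=2): fills=none; bids=[-] asks=[-]
After op 3 [order #3] limit_buy(price=105, qty=4): fills=none; bids=[#3:4@105] asks=[-]
After op 4 [order #4] market_sell(qty=2): fills=#3x#4:2@105; bids=[#3:2@105] asks=[-]
After op 5 [order #5] limit_sell(price=103, qty=9): fills=#3x#5:2@105; bids=[-] asks=[#5:7@103]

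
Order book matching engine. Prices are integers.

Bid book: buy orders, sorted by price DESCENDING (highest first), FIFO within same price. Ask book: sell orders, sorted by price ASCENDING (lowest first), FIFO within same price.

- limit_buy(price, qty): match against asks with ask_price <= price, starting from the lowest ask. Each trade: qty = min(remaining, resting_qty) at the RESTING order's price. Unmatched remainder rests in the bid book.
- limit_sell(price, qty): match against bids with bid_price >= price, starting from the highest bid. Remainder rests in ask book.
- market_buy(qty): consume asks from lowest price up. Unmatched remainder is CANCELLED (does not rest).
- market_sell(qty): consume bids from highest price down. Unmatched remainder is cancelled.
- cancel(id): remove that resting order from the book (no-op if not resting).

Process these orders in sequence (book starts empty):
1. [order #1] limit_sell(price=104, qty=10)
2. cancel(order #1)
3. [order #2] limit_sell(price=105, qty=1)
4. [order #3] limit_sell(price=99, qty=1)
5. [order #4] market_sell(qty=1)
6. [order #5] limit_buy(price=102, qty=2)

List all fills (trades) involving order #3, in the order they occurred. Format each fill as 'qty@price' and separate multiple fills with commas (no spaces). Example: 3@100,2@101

After op 1 [order #1] limit_sell(price=104, qty=10): fills=none; bids=[-] asks=[#1:10@104]
After op 2 cancel(order #1): fills=none; bids=[-] asks=[-]
After op 3 [order #2] limit_sell(price=105, qty=1): fills=none; bids=[-] asks=[#2:1@105]
After op 4 [order #3] limit_sell(price=99, qty=1): fills=none; bids=[-] asks=[#3:1@99 #2:1@105]
After op 5 [order #4] market_sell(qty=1): fills=none; bids=[-] asks=[#3:1@99 #2:1@105]
After op 6 [order #5] limit_buy(price=102, qty=2): fills=#5x#3:1@99; bids=[#5:1@102] asks=[#2:1@105]

Answer: 1@99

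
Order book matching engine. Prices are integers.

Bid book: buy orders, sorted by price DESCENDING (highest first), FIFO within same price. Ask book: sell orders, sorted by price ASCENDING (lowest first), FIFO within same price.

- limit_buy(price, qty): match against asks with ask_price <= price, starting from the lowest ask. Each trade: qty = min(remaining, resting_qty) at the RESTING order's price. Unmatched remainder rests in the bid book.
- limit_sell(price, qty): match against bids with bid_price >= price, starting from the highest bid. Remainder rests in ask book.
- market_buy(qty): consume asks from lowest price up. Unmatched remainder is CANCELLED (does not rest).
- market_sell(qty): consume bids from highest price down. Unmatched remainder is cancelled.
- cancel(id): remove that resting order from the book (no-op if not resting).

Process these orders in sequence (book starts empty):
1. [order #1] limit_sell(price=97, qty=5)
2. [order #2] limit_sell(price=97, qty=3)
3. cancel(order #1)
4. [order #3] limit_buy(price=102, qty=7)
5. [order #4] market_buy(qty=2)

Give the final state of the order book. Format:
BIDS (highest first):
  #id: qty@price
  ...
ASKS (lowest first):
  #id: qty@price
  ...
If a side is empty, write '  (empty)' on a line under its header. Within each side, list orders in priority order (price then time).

After op 1 [order #1] limit_sell(price=97, qty=5): fills=none; bids=[-] asks=[#1:5@97]
After op 2 [order #2] limit_sell(price=97, qty=3): fills=none; bids=[-] asks=[#1:5@97 #2:3@97]
After op 3 cancel(order #1): fills=none; bids=[-] asks=[#2:3@97]
After op 4 [order #3] limit_buy(price=102, qty=7): fills=#3x#2:3@97; bids=[#3:4@102] asks=[-]
After op 5 [order #4] market_buy(qty=2): fills=none; bids=[#3:4@102] asks=[-]

Answer: BIDS (highest first):
  #3: 4@102
ASKS (lowest first):
  (empty)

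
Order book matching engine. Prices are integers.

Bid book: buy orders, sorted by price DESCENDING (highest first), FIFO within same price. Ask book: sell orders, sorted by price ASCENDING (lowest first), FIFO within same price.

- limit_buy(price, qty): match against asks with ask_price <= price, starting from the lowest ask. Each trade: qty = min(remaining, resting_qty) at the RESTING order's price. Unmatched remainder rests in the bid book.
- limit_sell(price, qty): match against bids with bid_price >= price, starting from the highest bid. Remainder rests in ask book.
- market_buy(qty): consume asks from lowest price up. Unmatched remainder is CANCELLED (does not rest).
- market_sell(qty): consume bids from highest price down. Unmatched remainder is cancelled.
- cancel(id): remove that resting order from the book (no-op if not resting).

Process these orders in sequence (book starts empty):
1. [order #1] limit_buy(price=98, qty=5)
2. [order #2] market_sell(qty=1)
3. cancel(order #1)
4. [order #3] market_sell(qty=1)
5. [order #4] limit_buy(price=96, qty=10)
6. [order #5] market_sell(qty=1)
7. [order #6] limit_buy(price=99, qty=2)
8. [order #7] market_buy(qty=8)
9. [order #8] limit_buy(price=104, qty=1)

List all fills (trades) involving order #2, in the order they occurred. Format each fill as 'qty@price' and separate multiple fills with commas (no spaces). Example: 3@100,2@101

Answer: 1@98

Derivation:
After op 1 [order #1] limit_buy(price=98, qty=5): fills=none; bids=[#1:5@98] asks=[-]
After op 2 [order #2] market_sell(qty=1): fills=#1x#2:1@98; bids=[#1:4@98] asks=[-]
After op 3 cancel(order #1): fills=none; bids=[-] asks=[-]
After op 4 [order #3] market_sell(qty=1): fills=none; bids=[-] asks=[-]
After op 5 [order #4] limit_buy(price=96, qty=10): fills=none; bids=[#4:10@96] asks=[-]
After op 6 [order #5] market_sell(qty=1): fills=#4x#5:1@96; bids=[#4:9@96] asks=[-]
After op 7 [order #6] limit_buy(price=99, qty=2): fills=none; bids=[#6:2@99 #4:9@96] asks=[-]
After op 8 [order #7] market_buy(qty=8): fills=none; bids=[#6:2@99 #4:9@96] asks=[-]
After op 9 [order #8] limit_buy(price=104, qty=1): fills=none; bids=[#8:1@104 #6:2@99 #4:9@96] asks=[-]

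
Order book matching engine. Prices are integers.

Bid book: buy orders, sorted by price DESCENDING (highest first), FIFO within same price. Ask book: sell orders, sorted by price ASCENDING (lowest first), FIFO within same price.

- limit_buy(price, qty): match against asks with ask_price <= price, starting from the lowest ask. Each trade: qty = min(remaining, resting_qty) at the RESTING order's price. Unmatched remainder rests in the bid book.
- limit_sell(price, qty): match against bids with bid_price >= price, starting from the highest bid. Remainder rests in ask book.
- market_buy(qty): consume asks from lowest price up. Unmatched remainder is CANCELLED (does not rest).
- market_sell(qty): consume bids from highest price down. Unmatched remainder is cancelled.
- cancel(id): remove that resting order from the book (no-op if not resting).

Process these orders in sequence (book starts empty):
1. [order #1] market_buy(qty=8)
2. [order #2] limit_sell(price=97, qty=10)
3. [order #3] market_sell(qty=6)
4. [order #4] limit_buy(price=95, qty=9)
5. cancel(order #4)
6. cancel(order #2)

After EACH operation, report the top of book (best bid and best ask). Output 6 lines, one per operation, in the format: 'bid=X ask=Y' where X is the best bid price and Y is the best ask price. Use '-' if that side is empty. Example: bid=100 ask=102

Answer: bid=- ask=-
bid=- ask=97
bid=- ask=97
bid=95 ask=97
bid=- ask=97
bid=- ask=-

Derivation:
After op 1 [order #1] market_buy(qty=8): fills=none; bids=[-] asks=[-]
After op 2 [order #2] limit_sell(price=97, qty=10): fills=none; bids=[-] asks=[#2:10@97]
After op 3 [order #3] market_sell(qty=6): fills=none; bids=[-] asks=[#2:10@97]
After op 4 [order #4] limit_buy(price=95, qty=9): fills=none; bids=[#4:9@95] asks=[#2:10@97]
After op 5 cancel(order #4): fills=none; bids=[-] asks=[#2:10@97]
After op 6 cancel(order #2): fills=none; bids=[-] asks=[-]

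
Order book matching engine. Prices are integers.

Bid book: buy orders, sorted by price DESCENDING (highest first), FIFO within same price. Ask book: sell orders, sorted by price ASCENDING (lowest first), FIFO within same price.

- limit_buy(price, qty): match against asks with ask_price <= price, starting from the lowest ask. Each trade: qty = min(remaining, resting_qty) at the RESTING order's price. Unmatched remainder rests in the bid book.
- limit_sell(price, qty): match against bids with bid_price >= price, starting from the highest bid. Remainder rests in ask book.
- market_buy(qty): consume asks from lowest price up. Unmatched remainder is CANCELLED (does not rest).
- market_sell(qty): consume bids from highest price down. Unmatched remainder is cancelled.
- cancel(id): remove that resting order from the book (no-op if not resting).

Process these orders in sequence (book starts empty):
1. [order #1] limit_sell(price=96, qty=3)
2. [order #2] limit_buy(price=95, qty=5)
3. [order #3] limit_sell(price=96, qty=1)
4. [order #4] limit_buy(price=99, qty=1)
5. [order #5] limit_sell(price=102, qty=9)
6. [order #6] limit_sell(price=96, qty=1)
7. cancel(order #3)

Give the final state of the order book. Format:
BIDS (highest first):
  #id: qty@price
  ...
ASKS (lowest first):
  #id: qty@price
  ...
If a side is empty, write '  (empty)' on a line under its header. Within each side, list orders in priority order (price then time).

Answer: BIDS (highest first):
  #2: 5@95
ASKS (lowest first):
  #1: 2@96
  #6: 1@96
  #5: 9@102

Derivation:
After op 1 [order #1] limit_sell(price=96, qty=3): fills=none; bids=[-] asks=[#1:3@96]
After op 2 [order #2] limit_buy(price=95, qty=5): fills=none; bids=[#2:5@95] asks=[#1:3@96]
After op 3 [order #3] limit_sell(price=96, qty=1): fills=none; bids=[#2:5@95] asks=[#1:3@96 #3:1@96]
After op 4 [order #4] limit_buy(price=99, qty=1): fills=#4x#1:1@96; bids=[#2:5@95] asks=[#1:2@96 #3:1@96]
After op 5 [order #5] limit_sell(price=102, qty=9): fills=none; bids=[#2:5@95] asks=[#1:2@96 #3:1@96 #5:9@102]
After op 6 [order #6] limit_sell(price=96, qty=1): fills=none; bids=[#2:5@95] asks=[#1:2@96 #3:1@96 #6:1@96 #5:9@102]
After op 7 cancel(order #3): fills=none; bids=[#2:5@95] asks=[#1:2@96 #6:1@96 #5:9@102]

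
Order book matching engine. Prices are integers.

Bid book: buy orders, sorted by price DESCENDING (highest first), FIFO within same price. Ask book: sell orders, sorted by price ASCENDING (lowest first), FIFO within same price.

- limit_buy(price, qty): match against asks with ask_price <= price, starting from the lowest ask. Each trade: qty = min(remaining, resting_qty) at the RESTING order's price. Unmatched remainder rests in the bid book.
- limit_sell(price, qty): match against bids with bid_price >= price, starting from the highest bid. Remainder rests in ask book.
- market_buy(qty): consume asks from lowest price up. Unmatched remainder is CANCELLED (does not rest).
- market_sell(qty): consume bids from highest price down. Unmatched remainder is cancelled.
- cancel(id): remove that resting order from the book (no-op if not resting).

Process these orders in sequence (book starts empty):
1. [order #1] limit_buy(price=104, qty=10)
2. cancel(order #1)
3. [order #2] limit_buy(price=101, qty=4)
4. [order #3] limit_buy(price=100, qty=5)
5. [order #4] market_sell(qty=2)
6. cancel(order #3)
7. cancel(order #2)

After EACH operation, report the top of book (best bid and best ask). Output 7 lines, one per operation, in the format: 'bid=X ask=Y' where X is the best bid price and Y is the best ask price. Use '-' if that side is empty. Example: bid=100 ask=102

After op 1 [order #1] limit_buy(price=104, qty=10): fills=none; bids=[#1:10@104] asks=[-]
After op 2 cancel(order #1): fills=none; bids=[-] asks=[-]
After op 3 [order #2] limit_buy(price=101, qty=4): fills=none; bids=[#2:4@101] asks=[-]
After op 4 [order #3] limit_buy(price=100, qty=5): fills=none; bids=[#2:4@101 #3:5@100] asks=[-]
After op 5 [order #4] market_sell(qty=2): fills=#2x#4:2@101; bids=[#2:2@101 #3:5@100] asks=[-]
After op 6 cancel(order #3): fills=none; bids=[#2:2@101] asks=[-]
After op 7 cancel(order #2): fills=none; bids=[-] asks=[-]

Answer: bid=104 ask=-
bid=- ask=-
bid=101 ask=-
bid=101 ask=-
bid=101 ask=-
bid=101 ask=-
bid=- ask=-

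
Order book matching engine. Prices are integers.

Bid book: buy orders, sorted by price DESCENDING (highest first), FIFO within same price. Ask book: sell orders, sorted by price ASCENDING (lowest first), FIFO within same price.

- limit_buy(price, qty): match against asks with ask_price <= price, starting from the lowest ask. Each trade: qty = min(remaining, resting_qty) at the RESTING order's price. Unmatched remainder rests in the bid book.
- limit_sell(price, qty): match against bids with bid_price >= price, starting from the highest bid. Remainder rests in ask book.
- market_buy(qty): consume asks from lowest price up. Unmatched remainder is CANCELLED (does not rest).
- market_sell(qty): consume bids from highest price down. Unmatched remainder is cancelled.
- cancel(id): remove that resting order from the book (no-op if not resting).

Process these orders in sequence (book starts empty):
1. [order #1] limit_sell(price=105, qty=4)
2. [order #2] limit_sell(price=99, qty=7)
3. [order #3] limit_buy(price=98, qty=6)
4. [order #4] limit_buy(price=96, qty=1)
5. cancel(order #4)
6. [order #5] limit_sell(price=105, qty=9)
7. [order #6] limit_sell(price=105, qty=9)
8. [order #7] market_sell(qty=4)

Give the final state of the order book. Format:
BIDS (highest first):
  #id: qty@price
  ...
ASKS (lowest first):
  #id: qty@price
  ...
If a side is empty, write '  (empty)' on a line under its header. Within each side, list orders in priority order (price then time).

Answer: BIDS (highest first):
  #3: 2@98
ASKS (lowest first):
  #2: 7@99
  #1: 4@105
  #5: 9@105
  #6: 9@105

Derivation:
After op 1 [order #1] limit_sell(price=105, qty=4): fills=none; bids=[-] asks=[#1:4@105]
After op 2 [order #2] limit_sell(price=99, qty=7): fills=none; bids=[-] asks=[#2:7@99 #1:4@105]
After op 3 [order #3] limit_buy(price=98, qty=6): fills=none; bids=[#3:6@98] asks=[#2:7@99 #1:4@105]
After op 4 [order #4] limit_buy(price=96, qty=1): fills=none; bids=[#3:6@98 #4:1@96] asks=[#2:7@99 #1:4@105]
After op 5 cancel(order #4): fills=none; bids=[#3:6@98] asks=[#2:7@99 #1:4@105]
After op 6 [order #5] limit_sell(price=105, qty=9): fills=none; bids=[#3:6@98] asks=[#2:7@99 #1:4@105 #5:9@105]
After op 7 [order #6] limit_sell(price=105, qty=9): fills=none; bids=[#3:6@98] asks=[#2:7@99 #1:4@105 #5:9@105 #6:9@105]
After op 8 [order #7] market_sell(qty=4): fills=#3x#7:4@98; bids=[#3:2@98] asks=[#2:7@99 #1:4@105 #5:9@105 #6:9@105]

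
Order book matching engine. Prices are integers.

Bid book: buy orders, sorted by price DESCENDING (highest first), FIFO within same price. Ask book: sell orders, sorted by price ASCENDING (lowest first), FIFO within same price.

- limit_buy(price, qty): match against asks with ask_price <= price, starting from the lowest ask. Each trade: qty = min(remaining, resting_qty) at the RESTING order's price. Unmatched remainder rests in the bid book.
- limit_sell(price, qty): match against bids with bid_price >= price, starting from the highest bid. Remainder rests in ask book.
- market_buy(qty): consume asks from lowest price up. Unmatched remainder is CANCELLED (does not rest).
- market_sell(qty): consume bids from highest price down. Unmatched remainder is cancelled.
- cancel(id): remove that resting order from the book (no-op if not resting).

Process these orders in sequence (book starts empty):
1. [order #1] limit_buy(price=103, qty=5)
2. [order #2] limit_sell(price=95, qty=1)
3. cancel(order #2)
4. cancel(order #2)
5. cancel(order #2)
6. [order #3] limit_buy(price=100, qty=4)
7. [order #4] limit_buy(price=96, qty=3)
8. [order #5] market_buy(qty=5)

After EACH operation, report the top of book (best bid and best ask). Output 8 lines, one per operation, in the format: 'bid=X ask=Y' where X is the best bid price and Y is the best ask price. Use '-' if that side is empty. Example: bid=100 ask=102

Answer: bid=103 ask=-
bid=103 ask=-
bid=103 ask=-
bid=103 ask=-
bid=103 ask=-
bid=103 ask=-
bid=103 ask=-
bid=103 ask=-

Derivation:
After op 1 [order #1] limit_buy(price=103, qty=5): fills=none; bids=[#1:5@103] asks=[-]
After op 2 [order #2] limit_sell(price=95, qty=1): fills=#1x#2:1@103; bids=[#1:4@103] asks=[-]
After op 3 cancel(order #2): fills=none; bids=[#1:4@103] asks=[-]
After op 4 cancel(order #2): fills=none; bids=[#1:4@103] asks=[-]
After op 5 cancel(order #2): fills=none; bids=[#1:4@103] asks=[-]
After op 6 [order #3] limit_buy(price=100, qty=4): fills=none; bids=[#1:4@103 #3:4@100] asks=[-]
After op 7 [order #4] limit_buy(price=96, qty=3): fills=none; bids=[#1:4@103 #3:4@100 #4:3@96] asks=[-]
After op 8 [order #5] market_buy(qty=5): fills=none; bids=[#1:4@103 #3:4@100 #4:3@96] asks=[-]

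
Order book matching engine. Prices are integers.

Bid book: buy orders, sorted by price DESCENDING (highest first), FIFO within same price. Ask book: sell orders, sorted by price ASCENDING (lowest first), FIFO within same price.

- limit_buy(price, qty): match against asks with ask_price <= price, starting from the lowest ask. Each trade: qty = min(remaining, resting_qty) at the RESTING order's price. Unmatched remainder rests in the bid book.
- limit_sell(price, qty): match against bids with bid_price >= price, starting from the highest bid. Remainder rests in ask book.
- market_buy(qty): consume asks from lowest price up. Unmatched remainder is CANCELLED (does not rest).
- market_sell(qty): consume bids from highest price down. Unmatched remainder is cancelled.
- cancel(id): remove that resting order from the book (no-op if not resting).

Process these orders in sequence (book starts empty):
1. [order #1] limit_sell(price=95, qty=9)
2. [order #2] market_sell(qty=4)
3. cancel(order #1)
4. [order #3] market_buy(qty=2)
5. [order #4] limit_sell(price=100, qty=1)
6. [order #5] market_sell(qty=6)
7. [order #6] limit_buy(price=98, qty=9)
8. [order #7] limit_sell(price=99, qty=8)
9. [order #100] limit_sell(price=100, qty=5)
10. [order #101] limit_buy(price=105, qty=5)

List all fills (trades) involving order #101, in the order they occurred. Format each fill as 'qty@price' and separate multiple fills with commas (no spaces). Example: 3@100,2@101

After op 1 [order #1] limit_sell(price=95, qty=9): fills=none; bids=[-] asks=[#1:9@95]
After op 2 [order #2] market_sell(qty=4): fills=none; bids=[-] asks=[#1:9@95]
After op 3 cancel(order #1): fills=none; bids=[-] asks=[-]
After op 4 [order #3] market_buy(qty=2): fills=none; bids=[-] asks=[-]
After op 5 [order #4] limit_sell(price=100, qty=1): fills=none; bids=[-] asks=[#4:1@100]
After op 6 [order #5] market_sell(qty=6): fills=none; bids=[-] asks=[#4:1@100]
After op 7 [order #6] limit_buy(price=98, qty=9): fills=none; bids=[#6:9@98] asks=[#4:1@100]
After op 8 [order #7] limit_sell(price=99, qty=8): fills=none; bids=[#6:9@98] asks=[#7:8@99 #4:1@100]
After op 9 [order #100] limit_sell(price=100, qty=5): fills=none; bids=[#6:9@98] asks=[#7:8@99 #4:1@100 #100:5@100]
After op 10 [order #101] limit_buy(price=105, qty=5): fills=#101x#7:5@99; bids=[#6:9@98] asks=[#7:3@99 #4:1@100 #100:5@100]

Answer: 5@99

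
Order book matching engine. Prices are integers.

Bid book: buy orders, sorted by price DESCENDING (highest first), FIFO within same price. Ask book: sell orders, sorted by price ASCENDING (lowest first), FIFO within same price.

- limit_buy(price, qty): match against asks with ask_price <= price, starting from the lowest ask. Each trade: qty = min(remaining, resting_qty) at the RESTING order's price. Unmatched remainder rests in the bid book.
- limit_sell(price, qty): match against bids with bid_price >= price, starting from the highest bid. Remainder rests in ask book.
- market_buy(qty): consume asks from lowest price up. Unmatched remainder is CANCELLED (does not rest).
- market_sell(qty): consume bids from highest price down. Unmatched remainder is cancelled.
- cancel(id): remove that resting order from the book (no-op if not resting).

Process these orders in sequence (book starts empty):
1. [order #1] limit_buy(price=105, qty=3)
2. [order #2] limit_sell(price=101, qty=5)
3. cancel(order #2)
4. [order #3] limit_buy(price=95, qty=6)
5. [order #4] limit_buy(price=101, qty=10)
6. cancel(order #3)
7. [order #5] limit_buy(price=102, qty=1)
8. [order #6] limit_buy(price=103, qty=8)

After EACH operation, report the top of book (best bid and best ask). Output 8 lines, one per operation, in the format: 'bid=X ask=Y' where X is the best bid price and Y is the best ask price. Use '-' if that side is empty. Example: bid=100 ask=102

Answer: bid=105 ask=-
bid=- ask=101
bid=- ask=-
bid=95 ask=-
bid=101 ask=-
bid=101 ask=-
bid=102 ask=-
bid=103 ask=-

Derivation:
After op 1 [order #1] limit_buy(price=105, qty=3): fills=none; bids=[#1:3@105] asks=[-]
After op 2 [order #2] limit_sell(price=101, qty=5): fills=#1x#2:3@105; bids=[-] asks=[#2:2@101]
After op 3 cancel(order #2): fills=none; bids=[-] asks=[-]
After op 4 [order #3] limit_buy(price=95, qty=6): fills=none; bids=[#3:6@95] asks=[-]
After op 5 [order #4] limit_buy(price=101, qty=10): fills=none; bids=[#4:10@101 #3:6@95] asks=[-]
After op 6 cancel(order #3): fills=none; bids=[#4:10@101] asks=[-]
After op 7 [order #5] limit_buy(price=102, qty=1): fills=none; bids=[#5:1@102 #4:10@101] asks=[-]
After op 8 [order #6] limit_buy(price=103, qty=8): fills=none; bids=[#6:8@103 #5:1@102 #4:10@101] asks=[-]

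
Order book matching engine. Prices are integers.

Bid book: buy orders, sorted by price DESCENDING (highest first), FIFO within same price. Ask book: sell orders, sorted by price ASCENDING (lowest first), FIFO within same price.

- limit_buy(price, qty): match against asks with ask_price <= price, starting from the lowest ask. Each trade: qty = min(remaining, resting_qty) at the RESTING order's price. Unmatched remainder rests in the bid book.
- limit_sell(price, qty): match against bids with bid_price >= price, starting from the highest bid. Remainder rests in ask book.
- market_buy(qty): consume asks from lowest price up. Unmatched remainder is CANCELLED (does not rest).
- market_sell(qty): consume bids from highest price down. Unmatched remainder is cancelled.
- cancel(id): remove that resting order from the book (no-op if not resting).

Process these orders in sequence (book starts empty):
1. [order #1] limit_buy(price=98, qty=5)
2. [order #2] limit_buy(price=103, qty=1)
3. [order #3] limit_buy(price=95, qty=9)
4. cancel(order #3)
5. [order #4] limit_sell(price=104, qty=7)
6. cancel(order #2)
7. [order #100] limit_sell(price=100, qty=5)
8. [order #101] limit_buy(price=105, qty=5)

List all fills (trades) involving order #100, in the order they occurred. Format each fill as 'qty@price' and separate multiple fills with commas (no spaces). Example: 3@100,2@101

Answer: 5@100

Derivation:
After op 1 [order #1] limit_buy(price=98, qty=5): fills=none; bids=[#1:5@98] asks=[-]
After op 2 [order #2] limit_buy(price=103, qty=1): fills=none; bids=[#2:1@103 #1:5@98] asks=[-]
After op 3 [order #3] limit_buy(price=95, qty=9): fills=none; bids=[#2:1@103 #1:5@98 #3:9@95] asks=[-]
After op 4 cancel(order #3): fills=none; bids=[#2:1@103 #1:5@98] asks=[-]
After op 5 [order #4] limit_sell(price=104, qty=7): fills=none; bids=[#2:1@103 #1:5@98] asks=[#4:7@104]
After op 6 cancel(order #2): fills=none; bids=[#1:5@98] asks=[#4:7@104]
After op 7 [order #100] limit_sell(price=100, qty=5): fills=none; bids=[#1:5@98] asks=[#100:5@100 #4:7@104]
After op 8 [order #101] limit_buy(price=105, qty=5): fills=#101x#100:5@100; bids=[#1:5@98] asks=[#4:7@104]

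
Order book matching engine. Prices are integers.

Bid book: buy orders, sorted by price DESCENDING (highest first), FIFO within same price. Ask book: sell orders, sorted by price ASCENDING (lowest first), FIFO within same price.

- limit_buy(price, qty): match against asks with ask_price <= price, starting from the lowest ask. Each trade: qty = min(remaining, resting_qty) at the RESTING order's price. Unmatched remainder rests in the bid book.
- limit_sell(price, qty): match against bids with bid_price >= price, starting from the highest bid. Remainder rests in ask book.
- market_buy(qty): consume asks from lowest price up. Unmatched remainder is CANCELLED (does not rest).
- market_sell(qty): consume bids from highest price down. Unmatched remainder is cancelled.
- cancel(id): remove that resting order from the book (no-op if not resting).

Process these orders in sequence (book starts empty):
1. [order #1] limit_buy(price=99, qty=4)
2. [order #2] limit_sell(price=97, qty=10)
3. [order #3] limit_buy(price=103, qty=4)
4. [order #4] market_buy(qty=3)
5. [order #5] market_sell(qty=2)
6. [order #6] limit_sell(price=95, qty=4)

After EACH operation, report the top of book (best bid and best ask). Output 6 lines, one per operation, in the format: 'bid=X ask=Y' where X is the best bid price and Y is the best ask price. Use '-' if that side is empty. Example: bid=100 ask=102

Answer: bid=99 ask=-
bid=- ask=97
bid=- ask=97
bid=- ask=-
bid=- ask=-
bid=- ask=95

Derivation:
After op 1 [order #1] limit_buy(price=99, qty=4): fills=none; bids=[#1:4@99] asks=[-]
After op 2 [order #2] limit_sell(price=97, qty=10): fills=#1x#2:4@99; bids=[-] asks=[#2:6@97]
After op 3 [order #3] limit_buy(price=103, qty=4): fills=#3x#2:4@97; bids=[-] asks=[#2:2@97]
After op 4 [order #4] market_buy(qty=3): fills=#4x#2:2@97; bids=[-] asks=[-]
After op 5 [order #5] market_sell(qty=2): fills=none; bids=[-] asks=[-]
After op 6 [order #6] limit_sell(price=95, qty=4): fills=none; bids=[-] asks=[#6:4@95]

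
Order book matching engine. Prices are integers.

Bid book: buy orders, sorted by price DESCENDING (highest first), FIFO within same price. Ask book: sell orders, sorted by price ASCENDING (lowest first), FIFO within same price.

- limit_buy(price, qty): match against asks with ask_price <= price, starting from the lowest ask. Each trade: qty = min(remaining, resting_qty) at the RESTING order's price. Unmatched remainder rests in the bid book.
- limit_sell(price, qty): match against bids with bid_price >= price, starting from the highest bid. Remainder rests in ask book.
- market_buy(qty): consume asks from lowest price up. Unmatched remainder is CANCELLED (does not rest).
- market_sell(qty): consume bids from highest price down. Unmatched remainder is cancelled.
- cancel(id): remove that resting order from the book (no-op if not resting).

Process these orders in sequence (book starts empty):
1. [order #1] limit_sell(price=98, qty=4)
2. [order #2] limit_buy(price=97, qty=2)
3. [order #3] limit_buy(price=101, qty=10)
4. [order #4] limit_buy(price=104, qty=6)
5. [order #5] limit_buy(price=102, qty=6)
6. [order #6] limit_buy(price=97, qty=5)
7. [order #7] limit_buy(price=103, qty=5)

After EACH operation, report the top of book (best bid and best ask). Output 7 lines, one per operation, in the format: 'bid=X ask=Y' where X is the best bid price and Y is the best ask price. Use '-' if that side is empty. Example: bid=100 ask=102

Answer: bid=- ask=98
bid=97 ask=98
bid=101 ask=-
bid=104 ask=-
bid=104 ask=-
bid=104 ask=-
bid=104 ask=-

Derivation:
After op 1 [order #1] limit_sell(price=98, qty=4): fills=none; bids=[-] asks=[#1:4@98]
After op 2 [order #2] limit_buy(price=97, qty=2): fills=none; bids=[#2:2@97] asks=[#1:4@98]
After op 3 [order #3] limit_buy(price=101, qty=10): fills=#3x#1:4@98; bids=[#3:6@101 #2:2@97] asks=[-]
After op 4 [order #4] limit_buy(price=104, qty=6): fills=none; bids=[#4:6@104 #3:6@101 #2:2@97] asks=[-]
After op 5 [order #5] limit_buy(price=102, qty=6): fills=none; bids=[#4:6@104 #5:6@102 #3:6@101 #2:2@97] asks=[-]
After op 6 [order #6] limit_buy(price=97, qty=5): fills=none; bids=[#4:6@104 #5:6@102 #3:6@101 #2:2@97 #6:5@97] asks=[-]
After op 7 [order #7] limit_buy(price=103, qty=5): fills=none; bids=[#4:6@104 #7:5@103 #5:6@102 #3:6@101 #2:2@97 #6:5@97] asks=[-]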